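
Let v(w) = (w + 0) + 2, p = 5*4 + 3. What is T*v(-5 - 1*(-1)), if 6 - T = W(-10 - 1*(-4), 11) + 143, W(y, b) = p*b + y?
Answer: 768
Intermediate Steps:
p = 23 (p = 20 + 3 = 23)
v(w) = 2 + w (v(w) = w + 2 = 2 + w)
W(y, b) = y + 23*b (W(y, b) = 23*b + y = y + 23*b)
T = -384 (T = 6 - (((-10 - 1*(-4)) + 23*11) + 143) = 6 - (((-10 + 4) + 253) + 143) = 6 - ((-6 + 253) + 143) = 6 - (247 + 143) = 6 - 1*390 = 6 - 390 = -384)
T*v(-5 - 1*(-1)) = -384*(2 + (-5 - 1*(-1))) = -384*(2 + (-5 + 1)) = -384*(2 - 4) = -384*(-2) = 768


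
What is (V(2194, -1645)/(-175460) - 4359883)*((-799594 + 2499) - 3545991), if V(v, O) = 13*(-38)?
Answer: 830598987676344249/43865 ≈ 1.8935e+13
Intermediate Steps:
V(v, O) = -494
(V(2194, -1645)/(-175460) - 4359883)*((-799594 + 2499) - 3545991) = (-494/(-175460) - 4359883)*((-799594 + 2499) - 3545991) = (-494*(-1/175460) - 4359883)*(-797095 - 3545991) = (247/87730 - 4359883)*(-4343086) = -382492535343/87730*(-4343086) = 830598987676344249/43865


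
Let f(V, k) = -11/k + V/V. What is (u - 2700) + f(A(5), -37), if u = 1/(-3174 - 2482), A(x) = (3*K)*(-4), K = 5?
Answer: -564762949/209272 ≈ -2698.7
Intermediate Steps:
A(x) = -60 (A(x) = (3*5)*(-4) = 15*(-4) = -60)
u = -1/5656 (u = 1/(-5656) = -1/5656 ≈ -0.00017680)
f(V, k) = 1 - 11/k (f(V, k) = -11/k + 1 = 1 - 11/k)
(u - 2700) + f(A(5), -37) = (-1/5656 - 2700) + (-11 - 37)/(-37) = -15271201/5656 - 1/37*(-48) = -15271201/5656 + 48/37 = -564762949/209272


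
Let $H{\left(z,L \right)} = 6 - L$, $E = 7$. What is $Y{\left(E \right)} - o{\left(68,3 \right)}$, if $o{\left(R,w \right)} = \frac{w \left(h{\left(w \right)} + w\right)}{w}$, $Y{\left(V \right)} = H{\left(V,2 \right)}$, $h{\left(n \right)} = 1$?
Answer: $0$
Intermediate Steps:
$Y{\left(V \right)} = 4$ ($Y{\left(V \right)} = 6 - 2 = 4$)
$o{\left(R,w \right)} = 1 + w$ ($o{\left(R,w \right)} = \frac{w \left(1 + w\right)}{w} = 1 + w$)
$Y{\left(E \right)} - o{\left(68,3 \right)} = 4 - \left(1 + 3\right) = 4 - 4 = 0$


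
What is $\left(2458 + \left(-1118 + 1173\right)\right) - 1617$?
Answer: $896$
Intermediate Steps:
$\left(2458 + \left(-1118 + 1173\right)\right) - 1617 = \left(2458 + 55\right) - 1617 = 2513 - 1617 = 896$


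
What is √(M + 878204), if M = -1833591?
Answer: I*√955387 ≈ 977.44*I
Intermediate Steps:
√(M + 878204) = √(-1833591 + 878204) = √(-955387) = I*√955387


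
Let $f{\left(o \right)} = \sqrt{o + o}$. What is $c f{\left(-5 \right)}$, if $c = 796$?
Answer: $796 i \sqrt{10} \approx 2517.2 i$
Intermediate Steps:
$f{\left(o \right)} = \sqrt{2} \sqrt{o}$ ($f{\left(o \right)} = \sqrt{2 o} = \sqrt{2} \sqrt{o}$)
$c f{\left(-5 \right)} = 796 \sqrt{2} \sqrt{-5} = 796 \sqrt{2} i \sqrt{5} = 796 i \sqrt{10}$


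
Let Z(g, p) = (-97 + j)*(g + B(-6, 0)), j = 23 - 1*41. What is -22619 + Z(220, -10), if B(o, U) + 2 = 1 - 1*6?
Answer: -47114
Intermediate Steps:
j = -18 (j = 23 - 41 = -18)
B(o, U) = -7 (B(o, U) = -2 + (1 - 1*6) = -2 + (1 - 6) = -2 - 5 = -7)
Z(g, p) = 805 - 115*g (Z(g, p) = (-97 - 18)*(g - 7) = -115*(-7 + g) = 805 - 115*g)
-22619 + Z(220, -10) = -22619 + (805 - 115*220) = -22619 + (805 - 25300) = -22619 - 24495 = -47114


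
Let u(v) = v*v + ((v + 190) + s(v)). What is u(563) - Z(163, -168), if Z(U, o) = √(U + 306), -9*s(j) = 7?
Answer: 2859491/9 - √469 ≈ 3.1770e+5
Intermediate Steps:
s(j) = -7/9 (s(j) = -⅑*7 = -7/9)
Z(U, o) = √(306 + U)
u(v) = 1703/9 + v + v² (u(v) = v*v + ((v + 190) - 7/9) = v² + ((190 + v) - 7/9) = v² + (1703/9 + v) = 1703/9 + v + v²)
u(563) - Z(163, -168) = (1703/9 + 563 + 563²) - √(306 + 163) = (1703/9 + 563 + 316969) - √469 = 2859491/9 - √469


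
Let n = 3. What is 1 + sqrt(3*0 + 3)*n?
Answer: 1 + 3*sqrt(3) ≈ 6.1962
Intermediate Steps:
1 + sqrt(3*0 + 3)*n = 1 + sqrt(3*0 + 3)*3 = 1 + sqrt(0 + 3)*3 = 1 + sqrt(3)*3 = 1 + 3*sqrt(3)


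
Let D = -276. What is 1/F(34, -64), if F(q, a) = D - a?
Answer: -1/212 ≈ -0.0047170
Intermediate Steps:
F(q, a) = -276 - a
1/F(34, -64) = 1/(-276 - 1*(-64)) = 1/(-276 + 64) = 1/(-212) = -1/212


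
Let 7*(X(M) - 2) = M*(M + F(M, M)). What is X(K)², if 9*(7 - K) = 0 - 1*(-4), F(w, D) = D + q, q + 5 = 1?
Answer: 35664784/321489 ≈ 110.94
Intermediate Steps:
q = -4 (q = -5 + 1 = -4)
F(w, D) = -4 + D (F(w, D) = D - 4 = -4 + D)
K = 59/9 (K = 7 - (0 - 1*(-4))/9 = 7 - (0 + 4)/9 = 7 - ⅑*4 = 7 - 4/9 = 59/9 ≈ 6.5556)
X(M) = 2 + M*(-4 + 2*M)/7 (X(M) = 2 + (M*(M + (-4 + M)))/7 = 2 + (M*(-4 + 2*M))/7 = 2 + M*(-4 + 2*M)/7)
X(K)² = (2 + (59/9)²/7 + (⅐)*(59/9)*(-4 + 59/9))² = (2 + (⅐)*(3481/81) + (⅐)*(59/9)*(23/9))² = (2 + 3481/567 + 1357/567)² = (5972/567)² = 35664784/321489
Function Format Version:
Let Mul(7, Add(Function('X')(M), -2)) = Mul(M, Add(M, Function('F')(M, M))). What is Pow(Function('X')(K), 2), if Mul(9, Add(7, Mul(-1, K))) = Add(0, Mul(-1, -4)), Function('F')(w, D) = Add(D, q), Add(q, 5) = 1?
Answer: Rational(35664784, 321489) ≈ 110.94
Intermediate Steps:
q = -4 (q = Add(-5, 1) = -4)
Function('F')(w, D) = Add(-4, D) (Function('F')(w, D) = Add(D, -4) = Add(-4, D))
K = Rational(59, 9) (K = Add(7, Mul(Rational(-1, 9), Add(0, Mul(-1, -4)))) = Add(7, Mul(Rational(-1, 9), Add(0, 4))) = Add(7, Mul(Rational(-1, 9), 4)) = Add(7, Rational(-4, 9)) = Rational(59, 9) ≈ 6.5556)
Function('X')(M) = Add(2, Mul(Rational(1, 7), M, Add(-4, Mul(2, M)))) (Function('X')(M) = Add(2, Mul(Rational(1, 7), Mul(M, Add(M, Add(-4, M))))) = Add(2, Mul(Rational(1, 7), Mul(M, Add(-4, Mul(2, M))))) = Add(2, Mul(Rational(1, 7), M, Add(-4, Mul(2, M)))))
Pow(Function('X')(K), 2) = Pow(Add(2, Mul(Rational(1, 7), Pow(Rational(59, 9), 2)), Mul(Rational(1, 7), Rational(59, 9), Add(-4, Rational(59, 9)))), 2) = Pow(Add(2, Mul(Rational(1, 7), Rational(3481, 81)), Mul(Rational(1, 7), Rational(59, 9), Rational(23, 9))), 2) = Pow(Add(2, Rational(3481, 567), Rational(1357, 567)), 2) = Pow(Rational(5972, 567), 2) = Rational(35664784, 321489)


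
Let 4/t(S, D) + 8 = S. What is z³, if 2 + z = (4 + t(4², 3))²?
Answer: 389017/64 ≈ 6078.4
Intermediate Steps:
t(S, D) = 4/(-8 + S)
z = 73/4 (z = -2 + (4 + 4/(-8 + 4²))² = -2 + (4 + 4/(-8 + 16))² = -2 + (4 + 4/8)² = -2 + (4 + 4*(⅛))² = -2 + (4 + ½)² = -2 + (9/2)² = -2 + 81/4 = 73/4 ≈ 18.250)
z³ = (73/4)³ = 389017/64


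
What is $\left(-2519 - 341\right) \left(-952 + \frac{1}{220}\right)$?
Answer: $2722707$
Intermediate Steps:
$\left(-2519 - 341\right) \left(-952 + \frac{1}{220}\right) = - 2860 \left(-952 + \frac{1}{220}\right) = \left(-2860\right) \left(- \frac{209439}{220}\right) = 2722707$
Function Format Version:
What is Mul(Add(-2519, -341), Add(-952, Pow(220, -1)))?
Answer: 2722707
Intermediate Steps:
Mul(Add(-2519, -341), Add(-952, Pow(220, -1))) = Mul(-2860, Add(-952, Rational(1, 220))) = Mul(-2860, Rational(-209439, 220)) = 2722707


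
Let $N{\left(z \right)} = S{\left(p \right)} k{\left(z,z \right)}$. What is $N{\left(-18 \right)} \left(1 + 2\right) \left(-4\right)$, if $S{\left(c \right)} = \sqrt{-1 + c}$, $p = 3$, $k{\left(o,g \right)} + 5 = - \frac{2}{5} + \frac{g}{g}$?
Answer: $\frac{264 \sqrt{2}}{5} \approx 74.671$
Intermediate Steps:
$k{\left(o,g \right)} = - \frac{22}{5}$ ($k{\left(o,g \right)} = -5 + \left(- \frac{2}{5} + \frac{g}{g}\right) = -5 + \left(\left(-2\right) \frac{1}{5} + 1\right) = -5 + \left(- \frac{2}{5} + 1\right) = -5 + \frac{3}{5} = - \frac{22}{5}$)
$N{\left(z \right)} = - \frac{22 \sqrt{2}}{5}$ ($N{\left(z \right)} = \sqrt{-1 + 3} \left(- \frac{22}{5}\right) = \sqrt{2} \left(- \frac{22}{5}\right) = - \frac{22 \sqrt{2}}{5}$)
$N{\left(-18 \right)} \left(1 + 2\right) \left(-4\right) = - \frac{22 \sqrt{2}}{5} \left(1 + 2\right) \left(-4\right) = - \frac{22 \sqrt{2}}{5} \cdot 3 \left(-4\right) = - \frac{22 \sqrt{2}}{5} \left(-12\right) = \frac{264 \sqrt{2}}{5}$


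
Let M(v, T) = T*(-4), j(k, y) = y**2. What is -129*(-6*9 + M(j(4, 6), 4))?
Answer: 9030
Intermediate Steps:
M(v, T) = -4*T
-129*(-6*9 + M(j(4, 6), 4)) = -129*(-6*9 - 4*4) = -129*(-54 - 16) = -129*(-70) = 9030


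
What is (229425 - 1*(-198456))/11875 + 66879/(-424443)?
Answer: 60272302386/1680086875 ≈ 35.875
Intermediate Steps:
(229425 - 1*(-198456))/11875 + 66879/(-424443) = (229425 + 198456)*(1/11875) + 66879*(-1/424443) = 427881*(1/11875) - 22293/141481 = 427881/11875 - 22293/141481 = 60272302386/1680086875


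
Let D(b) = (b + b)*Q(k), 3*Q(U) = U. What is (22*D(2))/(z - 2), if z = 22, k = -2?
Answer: -44/15 ≈ -2.9333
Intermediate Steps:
Q(U) = U/3
D(b) = -4*b/3 (D(b) = (b + b)*((⅓)*(-2)) = (2*b)*(-⅔) = -4*b/3)
(22*D(2))/(z - 2) = (22*(-4/3*2))/(22 - 2) = (22*(-8/3))/20 = -176/3*1/20 = -44/15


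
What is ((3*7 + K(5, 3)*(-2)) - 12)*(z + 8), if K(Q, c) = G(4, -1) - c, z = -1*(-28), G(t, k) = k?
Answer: 612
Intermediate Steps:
z = 28
K(Q, c) = -1 - c
((3*7 + K(5, 3)*(-2)) - 12)*(z + 8) = ((3*7 + (-1 - 1*3)*(-2)) - 12)*(28 + 8) = ((21 + (-1 - 3)*(-2)) - 12)*36 = ((21 - 4*(-2)) - 12)*36 = ((21 + 8) - 12)*36 = (29 - 12)*36 = 17*36 = 612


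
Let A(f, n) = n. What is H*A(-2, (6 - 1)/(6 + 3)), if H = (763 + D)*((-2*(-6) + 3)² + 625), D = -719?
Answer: 187000/9 ≈ 20778.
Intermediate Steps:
H = 37400 (H = (763 - 719)*((-2*(-6) + 3)² + 625) = 44*((12 + 3)² + 625) = 44*(15² + 625) = 44*(225 + 625) = 44*850 = 37400)
H*A(-2, (6 - 1)/(6 + 3)) = 37400*((6 - 1)/(6 + 3)) = 37400*(5/9) = 187000/9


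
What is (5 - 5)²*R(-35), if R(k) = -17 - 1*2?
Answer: 0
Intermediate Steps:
R(k) = -19 (R(k) = -17 - 2 = -19)
(5 - 5)²*R(-35) = (5 - 5)²*(-19) = 0²*(-19) = 0*(-19) = 0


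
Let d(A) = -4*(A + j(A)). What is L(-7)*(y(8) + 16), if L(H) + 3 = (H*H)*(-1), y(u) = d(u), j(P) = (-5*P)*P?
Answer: -65728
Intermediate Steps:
j(P) = -5*P²
d(A) = -4*A + 20*A² (d(A) = -4*(A - 5*A²) = -4*A + 20*A²)
y(u) = 4*u*(-1 + 5*u)
L(H) = -3 - H² (L(H) = -3 + (H*H)*(-1) = -3 + H²*(-1) = -3 - H²)
L(-7)*(y(8) + 16) = (-3 - 1*(-7)²)*(4*8*(-1 + 5*8) + 16) = (-3 - 1*49)*(4*8*(-1 + 40) + 16) = (-3 - 49)*(4*8*39 + 16) = -52*(1248 + 16) = -52*1264 = -65728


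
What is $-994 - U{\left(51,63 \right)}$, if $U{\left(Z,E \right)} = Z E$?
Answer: $-4207$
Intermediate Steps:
$U{\left(Z,E \right)} = E Z$
$-994 - U{\left(51,63 \right)} = -994 - 63 \cdot 51 = -994 - 3213 = -4207$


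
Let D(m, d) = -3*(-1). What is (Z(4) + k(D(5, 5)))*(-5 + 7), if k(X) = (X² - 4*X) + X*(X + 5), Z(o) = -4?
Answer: 34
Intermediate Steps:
D(m, d) = 3
k(X) = X² - 4*X + X*(5 + X) (k(X) = (X² - 4*X) + X*(5 + X) = X² - 4*X + X*(5 + X))
(Z(4) + k(D(5, 5)))*(-5 + 7) = (-4 + 3*(1 + 2*3))*(-5 + 7) = (-4 + 3*(1 + 6))*2 = (-4 + 3*7)*2 = (-4 + 21)*2 = 17*2 = 34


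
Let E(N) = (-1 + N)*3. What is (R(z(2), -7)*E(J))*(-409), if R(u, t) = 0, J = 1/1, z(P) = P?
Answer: 0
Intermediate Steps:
J = 1
E(N) = -3 + 3*N
(R(z(2), -7)*E(J))*(-409) = (0*(-3 + 3*1))*(-409) = (0*(-3 + 3))*(-409) = (0*0)*(-409) = 0*(-409) = 0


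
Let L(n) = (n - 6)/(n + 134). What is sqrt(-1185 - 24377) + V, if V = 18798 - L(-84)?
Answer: 93999/5 + I*sqrt(25562) ≈ 18800.0 + 159.88*I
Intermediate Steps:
L(n) = (-6 + n)/(134 + n)
V = 93999/5 (V = 18798 - (-6 - 84)/(134 - 84) = 18798 - (-90)/50 = 18798 - 1*(-9/5) = 18798 + 9/5 = 93999/5 ≈ 18800.)
sqrt(-1185 - 24377) + V = sqrt(-1185 - 24377) + 93999/5 = sqrt(-25562) + 93999/5 = I*sqrt(25562) + 93999/5 = 93999/5 + I*sqrt(25562)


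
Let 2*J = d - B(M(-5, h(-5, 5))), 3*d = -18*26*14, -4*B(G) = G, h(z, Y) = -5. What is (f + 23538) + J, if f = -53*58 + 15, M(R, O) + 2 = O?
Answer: 155089/8 ≈ 19386.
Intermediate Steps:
M(R, O) = -2 + O
B(G) = -G/4
f = -3059 (f = -3074 + 15 = -3059)
d = -2184 (d = (-18*26*14)/3 = (-468*14)/3 = (1/3)*(-6552) = -2184)
J = -8743/8 (J = (-2184 - (-1)*(-2 - 5)/4)/2 = (-2184 - (-1)*(-7)/4)/2 = (-2184 - 1*7/4)/2 = (-2184 - 7/4)/2 = (1/2)*(-8743/4) = -8743/8 ≈ -1092.9)
(f + 23538) + J = (-3059 + 23538) - 8743/8 = 20479 - 8743/8 = 155089/8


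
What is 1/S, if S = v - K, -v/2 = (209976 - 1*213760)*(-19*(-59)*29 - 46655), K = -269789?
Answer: -1/106787139 ≈ -9.3644e-9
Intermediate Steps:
v = -107056928 (v = -2*(209976 - 1*213760)*(-19*(-59)*29 - 46655) = -2*(209976 - 213760)*(1121*29 - 46655) = -(-7568)*(32509 - 46655) = -(-7568)*(-14146) = -2*53528464 = -107056928)
S = -106787139 (S = -107056928 - 1*(-269789) = -107056928 + 269789 = -106787139)
1/S = 1/(-106787139) = -1/106787139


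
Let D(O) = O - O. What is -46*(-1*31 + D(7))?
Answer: 1426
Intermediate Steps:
D(O) = 0
-46*(-1*31 + D(7)) = -46*(-1*31 + 0) = -46*(-31 + 0) = -46*(-31) = 1426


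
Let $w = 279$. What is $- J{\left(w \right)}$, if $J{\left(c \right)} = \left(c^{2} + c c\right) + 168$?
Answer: $-155850$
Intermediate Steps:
$J{\left(c \right)} = 168 + 2 c^{2}$ ($J{\left(c \right)} = \left(c^{2} + c^{2}\right) + 168 = 2 c^{2} + 168 = 168 + 2 c^{2}$)
$- J{\left(w \right)} = - (168 + 2 \cdot 279^{2}) = - (168 + 2 \cdot 77841) = - (168 + 155682) = \left(-1\right) 155850 = -155850$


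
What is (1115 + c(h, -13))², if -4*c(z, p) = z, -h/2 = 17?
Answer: 5049009/4 ≈ 1.2623e+6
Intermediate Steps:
h = -34 (h = -2*17 = -34)
c(z, p) = -z/4
(1115 + c(h, -13))² = (1115 - ¼*(-34))² = (1115 + 17/2)² = (2247/2)² = 5049009/4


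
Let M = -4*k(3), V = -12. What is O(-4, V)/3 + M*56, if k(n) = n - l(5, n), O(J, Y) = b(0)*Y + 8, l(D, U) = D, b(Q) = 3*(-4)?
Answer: 1496/3 ≈ 498.67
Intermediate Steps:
b(Q) = -12
O(J, Y) = 8 - 12*Y (O(J, Y) = -12*Y + 8 = 8 - 12*Y)
k(n) = -5 + n (k(n) = n - 1*5 = n - 5 = -5 + n)
M = 8 (M = -4*(-5 + 3) = -4*(-2) = 8)
O(-4, V)/3 + M*56 = (8 - 12*(-12))/3 + 8*56 = (8 + 144)*(1/3) + 448 = 152*(1/3) + 448 = 152/3 + 448 = 1496/3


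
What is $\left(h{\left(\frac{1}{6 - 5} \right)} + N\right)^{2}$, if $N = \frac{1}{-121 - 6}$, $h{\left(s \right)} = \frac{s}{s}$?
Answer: $\frac{15876}{16129} \approx 0.98431$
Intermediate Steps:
$h{\left(s \right)} = 1$
$N = - \frac{1}{127}$ ($N = \frac{1}{-127} = - \frac{1}{127} \approx -0.007874$)
$\left(h{\left(\frac{1}{6 - 5} \right)} + N\right)^{2} = \left(1 - \frac{1}{127}\right)^{2} = \left(\frac{126}{127}\right)^{2} = \frac{15876}{16129}$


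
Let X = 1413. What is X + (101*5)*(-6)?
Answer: -1617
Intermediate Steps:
X + (101*5)*(-6) = 1413 + (101*5)*(-6) = 1413 + 505*(-6) = 1413 - 3030 = -1617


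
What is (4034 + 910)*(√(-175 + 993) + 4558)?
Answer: 22534752 + 4944*√818 ≈ 2.2676e+7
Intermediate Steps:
(4034 + 910)*(√(-175 + 993) + 4558) = 4944*(√818 + 4558) = 4944*(4558 + √818) = 22534752 + 4944*√818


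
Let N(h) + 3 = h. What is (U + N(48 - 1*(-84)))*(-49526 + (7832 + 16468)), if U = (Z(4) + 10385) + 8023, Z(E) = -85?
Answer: -465470152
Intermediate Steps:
N(h) = -3 + h
U = 18323 (U = (-85 + 10385) + 8023 = 10300 + 8023 = 18323)
(U + N(48 - 1*(-84)))*(-49526 + (7832 + 16468)) = (18323 + (-3 + (48 - 1*(-84))))*(-49526 + (7832 + 16468)) = (18323 + (-3 + (48 + 84)))*(-49526 + 24300) = (18323 + (-3 + 132))*(-25226) = (18323 + 129)*(-25226) = 18452*(-25226) = -465470152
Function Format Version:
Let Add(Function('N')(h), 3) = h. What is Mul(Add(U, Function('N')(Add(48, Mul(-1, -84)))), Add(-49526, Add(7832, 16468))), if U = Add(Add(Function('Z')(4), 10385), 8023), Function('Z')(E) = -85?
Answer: -465470152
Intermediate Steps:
Function('N')(h) = Add(-3, h)
U = 18323 (U = Add(Add(-85, 10385), 8023) = Add(10300, 8023) = 18323)
Mul(Add(U, Function('N')(Add(48, Mul(-1, -84)))), Add(-49526, Add(7832, 16468))) = Mul(Add(18323, Add(-3, Add(48, Mul(-1, -84)))), Add(-49526, Add(7832, 16468))) = Mul(Add(18323, Add(-3, Add(48, 84))), Add(-49526, 24300)) = Mul(Add(18323, Add(-3, 132)), -25226) = Mul(Add(18323, 129), -25226) = Mul(18452, -25226) = -465470152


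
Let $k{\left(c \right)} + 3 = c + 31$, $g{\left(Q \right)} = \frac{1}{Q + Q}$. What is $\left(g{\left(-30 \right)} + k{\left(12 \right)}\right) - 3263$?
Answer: $- \frac{193381}{60} \approx -3223.0$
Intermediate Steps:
$g{\left(Q \right)} = \frac{1}{2 Q}$
$k{\left(c \right)} = 28 + c$ ($k{\left(c \right)} = -3 + \left(c + 31\right) = -3 + \left(31 + c\right) = 28 + c$)
$\left(g{\left(-30 \right)} + k{\left(12 \right)}\right) - 3263 = \left(\frac{1}{2 \left(-30\right)} + \left(28 + 12\right)\right) - 3263 = \left(\frac{1}{2} \left(- \frac{1}{30}\right) + 40\right) - 3263 = \left(- \frac{1}{60} + 40\right) - 3263 = \frac{2399}{60} - 3263 = - \frac{193381}{60}$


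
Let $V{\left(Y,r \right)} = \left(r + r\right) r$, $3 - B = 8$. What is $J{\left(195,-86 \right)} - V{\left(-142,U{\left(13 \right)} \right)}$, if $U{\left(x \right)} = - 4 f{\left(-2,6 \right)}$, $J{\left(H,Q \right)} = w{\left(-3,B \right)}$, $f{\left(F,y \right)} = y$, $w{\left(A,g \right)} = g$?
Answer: $-1157$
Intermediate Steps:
$B = -5$ ($B = 3 - 8 = -5$)
$J{\left(H,Q \right)} = -5$
$U{\left(x \right)} = -24$ ($U{\left(x \right)} = \left(-4\right) 6 = -24$)
$V{\left(Y,r \right)} = 2 r^{2}$ ($V{\left(Y,r \right)} = 2 r r = 2 r^{2}$)
$J{\left(195,-86 \right)} - V{\left(-142,U{\left(13 \right)} \right)} = -5 - 2 \left(-24\right)^{2} = -5 - 2 \cdot 576 = -5 - 1152 = -1157$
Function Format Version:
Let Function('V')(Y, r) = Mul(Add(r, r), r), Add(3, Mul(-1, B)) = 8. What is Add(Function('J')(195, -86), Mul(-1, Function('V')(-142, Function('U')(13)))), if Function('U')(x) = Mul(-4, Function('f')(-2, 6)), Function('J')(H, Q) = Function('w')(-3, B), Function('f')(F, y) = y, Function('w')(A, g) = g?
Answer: -1157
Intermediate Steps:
B = -5 (B = Add(3, Mul(-1, 8)) = Add(3, -8) = -5)
Function('J')(H, Q) = -5
Function('U')(x) = -24 (Function('U')(x) = Mul(-4, 6) = -24)
Function('V')(Y, r) = Mul(2, Pow(r, 2)) (Function('V')(Y, r) = Mul(Mul(2, r), r) = Mul(2, Pow(r, 2)))
Add(Function('J')(195, -86), Mul(-1, Function('V')(-142, Function('U')(13)))) = Add(-5, Mul(-1, Mul(2, Pow(-24, 2)))) = Add(-5, Mul(-1, Mul(2, 576))) = Add(-5, Mul(-1, 1152)) = Add(-5, -1152) = -1157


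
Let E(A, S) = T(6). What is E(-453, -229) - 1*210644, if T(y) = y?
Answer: -210638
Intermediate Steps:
E(A, S) = 6
E(-453, -229) - 1*210644 = 6 - 1*210644 = 6 - 210644 = -210638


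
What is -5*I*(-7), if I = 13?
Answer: 455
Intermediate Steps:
-5*I*(-7) = -5*13*(-7) = -65*(-7) = 455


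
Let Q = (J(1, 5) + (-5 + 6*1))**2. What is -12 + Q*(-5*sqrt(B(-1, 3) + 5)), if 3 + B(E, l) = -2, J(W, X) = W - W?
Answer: -12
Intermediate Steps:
J(W, X) = 0
B(E, l) = -5 (B(E, l) = -3 - 2 = -5)
Q = 1 (Q = (0 + (-5 + 6*1))**2 = (0 + (-5 + 6))**2 = (0 + 1)**2 = 1**2 = 1)
-12 + Q*(-5*sqrt(B(-1, 3) + 5)) = -12 + 1*(-5*sqrt(-5 + 5)) = -12 + 1*(-5*sqrt(0)) = -12 + 1*(-5*0) = -12 + 1*0 = -12 + 0 = -12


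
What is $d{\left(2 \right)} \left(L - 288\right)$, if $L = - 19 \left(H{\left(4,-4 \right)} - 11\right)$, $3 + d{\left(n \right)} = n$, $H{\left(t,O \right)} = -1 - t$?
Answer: $-16$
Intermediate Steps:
$d{\left(n \right)} = -3 + n$
$L = 304$ ($L = - 19 \left(\left(-1 - 4\right) - 11\right) = - 19 \left(-5 - 11\right) = \left(-19\right) \left(-16\right) = 304$)
$d{\left(2 \right)} \left(L - 288\right) = \left(-3 + 2\right) \left(304 - 288\right) = \left(-1\right) 16 = -16$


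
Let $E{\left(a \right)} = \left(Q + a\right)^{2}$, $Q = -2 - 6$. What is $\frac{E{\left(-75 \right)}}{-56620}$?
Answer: $- \frac{6889}{56620} \approx -0.12167$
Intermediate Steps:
$Q = -8$ ($Q = -2 - 6 = -8$)
$E{\left(a \right)} = \left(-8 + a\right)^{2}$
$\frac{E{\left(-75 \right)}}{-56620} = \frac{\left(-8 - 75\right)^{2}}{-56620} = \left(-83\right)^{2} \left(- \frac{1}{56620}\right) = 6889 \left(- \frac{1}{56620}\right) = - \frac{6889}{56620}$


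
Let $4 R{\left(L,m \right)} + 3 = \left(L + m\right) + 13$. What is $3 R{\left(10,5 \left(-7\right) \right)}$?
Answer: $- \frac{45}{4} \approx -11.25$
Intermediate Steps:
$R{\left(L,m \right)} = \frac{5}{2} + \frac{L}{4} + \frac{m}{4}$ ($R{\left(L,m \right)} = - \frac{3}{4} + \frac{\left(L + m\right) + 13}{4} = - \frac{3}{4} + \frac{13 + L + m}{4} = - \frac{3}{4} + \left(\frac{13}{4} + \frac{L}{4} + \frac{m}{4}\right) = \frac{5}{2} + \frac{L}{4} + \frac{m}{4}$)
$3 R{\left(10,5 \left(-7\right) \right)} = 3 \left(\frac{5}{2} + \frac{1}{4} \cdot 10 + \frac{5 \left(-7\right)}{4}\right) = 3 \left(\frac{5}{2} + \frac{5}{2} + \frac{1}{4} \left(-35\right)\right) = 3 \left(\frac{5}{2} + \frac{5}{2} - \frac{35}{4}\right) = 3 \left(- \frac{15}{4}\right) = - \frac{45}{4}$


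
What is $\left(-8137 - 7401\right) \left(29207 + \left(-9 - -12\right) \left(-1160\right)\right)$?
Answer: $-399746126$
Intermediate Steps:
$\left(-8137 - 7401\right) \left(29207 + \left(-9 - -12\right) \left(-1160\right)\right) = - 15538 \left(29207 + \left(-9 + 12\right) \left(-1160\right)\right) = - 15538 \left(29207 + 3 \left(-1160\right)\right) = - 15538 \left(29207 - 3480\right) = \left(-15538\right) 25727 = -399746126$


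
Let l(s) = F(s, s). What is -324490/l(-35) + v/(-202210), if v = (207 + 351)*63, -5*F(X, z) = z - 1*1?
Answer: -82019220011/1819890 ≈ -45068.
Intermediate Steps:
F(X, z) = ⅕ - z/5 (F(X, z) = -(z - 1*1)/5 = -(z - 1)/5 = -(-1 + z)/5 = ⅕ - z/5)
l(s) = ⅕ - s/5
v = 35154 (v = 558*63 = 35154)
-324490/l(-35) + v/(-202210) = -324490/(⅕ - ⅕*(-35)) + 35154/(-202210) = -324490/(⅕ + 7) + 35154*(-1/202210) = -324490/36/5 - 17577/101105 = -324490*5/36 - 17577/101105 = -811225/18 - 17577/101105 = -82019220011/1819890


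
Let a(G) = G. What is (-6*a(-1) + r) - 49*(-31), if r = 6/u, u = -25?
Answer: 38119/25 ≈ 1524.8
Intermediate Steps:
r = -6/25 (r = 6/(-25) = 6*(-1/25) = -6/25 ≈ -0.24000)
(-6*a(-1) + r) - 49*(-31) = (-6*(-1) - 6/25) - 49*(-31) = (6 - 6/25) + 1519 = 144/25 + 1519 = 38119/25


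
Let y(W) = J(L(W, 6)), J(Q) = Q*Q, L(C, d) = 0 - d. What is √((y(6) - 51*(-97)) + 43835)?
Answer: √48818 ≈ 220.95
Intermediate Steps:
L(C, d) = -d
J(Q) = Q²
y(W) = 36 (y(W) = (-1*6)² = (-6)² = 36)
√((y(6) - 51*(-97)) + 43835) = √((36 - 51*(-97)) + 43835) = √((36 + 4947) + 43835) = √(4983 + 43835) = √48818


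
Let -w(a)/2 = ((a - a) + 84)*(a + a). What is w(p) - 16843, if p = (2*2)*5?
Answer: -23563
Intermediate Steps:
p = 20 (p = 4*5 = 20)
w(a) = -336*a (w(a) = -2*((a - a) + 84)*(a + a) = -2*(0 + 84)*2*a = -168*2*a = -336*a)
w(p) - 16843 = -336*20 - 16843 = -6720 - 16843 = -23563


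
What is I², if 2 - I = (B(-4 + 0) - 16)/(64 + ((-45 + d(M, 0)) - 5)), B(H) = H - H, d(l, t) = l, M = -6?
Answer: 16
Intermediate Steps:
B(H) = 0
I = 4 (I = 2 - (0 - 16)/(64 + ((-45 - 6) - 5)) = 2 - (-16)/(64 + (-51 - 5)) = 2 - (-16)/(64 - 56) = 2 - (-16)/8 = 2 - 1*(-2) = 2 + 2 = 4)
I² = 4² = 16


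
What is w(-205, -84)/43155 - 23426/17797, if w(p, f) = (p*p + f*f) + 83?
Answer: -3486598/19693065 ≈ -0.17705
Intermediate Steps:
w(p, f) = 83 + f² + p² (w(p, f) = (p² + f²) + 83 = (f² + p²) + 83 = 83 + f² + p²)
w(-205, -84)/43155 - 23426/17797 = (83 + (-84)² + (-205)²)/43155 - 23426/17797 = (83 + 7056 + 42025)*(1/43155) - 23426*1/17797 = 49164*(1/43155) - 1802/1369 = 16388/14385 - 1802/1369 = -3486598/19693065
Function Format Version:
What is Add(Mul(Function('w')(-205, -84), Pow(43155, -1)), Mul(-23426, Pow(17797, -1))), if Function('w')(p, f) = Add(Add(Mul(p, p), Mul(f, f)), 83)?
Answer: Rational(-3486598, 19693065) ≈ -0.17705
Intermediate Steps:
Function('w')(p, f) = Add(83, Pow(f, 2), Pow(p, 2)) (Function('w')(p, f) = Add(Add(Pow(p, 2), Pow(f, 2)), 83) = Add(Add(Pow(f, 2), Pow(p, 2)), 83) = Add(83, Pow(f, 2), Pow(p, 2)))
Add(Mul(Function('w')(-205, -84), Pow(43155, -1)), Mul(-23426, Pow(17797, -1))) = Add(Mul(Add(83, Pow(-84, 2), Pow(-205, 2)), Pow(43155, -1)), Mul(-23426, Pow(17797, -1))) = Add(Mul(Add(83, 7056, 42025), Rational(1, 43155)), Mul(-23426, Rational(1, 17797))) = Add(Mul(49164, Rational(1, 43155)), Rational(-1802, 1369)) = Add(Rational(16388, 14385), Rational(-1802, 1369)) = Rational(-3486598, 19693065)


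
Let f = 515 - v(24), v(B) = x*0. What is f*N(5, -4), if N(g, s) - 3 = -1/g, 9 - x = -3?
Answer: 1442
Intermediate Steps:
x = 12 (x = 9 - 1*(-3) = 9 + 3 = 12)
N(g, s) = 3 - 1/g
v(B) = 0 (v(B) = 12*0 = 0)
f = 515 (f = 515 - 1*0 = 515 + 0 = 515)
f*N(5, -4) = 515*(3 - 1/5) = 515*(3 - 1*⅕) = 515*(3 - ⅕) = 515*(14/5) = 1442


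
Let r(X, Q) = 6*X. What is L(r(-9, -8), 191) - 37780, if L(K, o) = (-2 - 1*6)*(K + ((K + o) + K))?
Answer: -38012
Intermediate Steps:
L(K, o) = -24*K - 8*o (L(K, o) = (-2 - 6)*(K + (o + 2*K)) = -8*(o + 3*K) = -24*K - 8*o)
L(r(-9, -8), 191) - 37780 = (-144*(-9) - 8*191) - 37780 = (-24*(-54) - 1528) - 37780 = (1296 - 1528) - 37780 = -232 - 37780 = -38012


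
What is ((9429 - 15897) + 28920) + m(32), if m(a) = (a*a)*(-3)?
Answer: 19380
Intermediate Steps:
m(a) = -3*a² (m(a) = a²*(-3) = -3*a²)
((9429 - 15897) + 28920) + m(32) = ((9429 - 15897) + 28920) - 3*32² = (-6468 + 28920) - 3*1024 = 22452 - 3072 = 19380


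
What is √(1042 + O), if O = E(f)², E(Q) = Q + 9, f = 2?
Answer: √1163 ≈ 34.103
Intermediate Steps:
E(Q) = 9 + Q
O = 121 (O = (9 + 2)² = 11² = 121)
√(1042 + O) = √(1042 + 121) = √1163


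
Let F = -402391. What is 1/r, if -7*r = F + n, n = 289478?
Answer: 7/112913 ≈ 6.1995e-5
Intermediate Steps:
r = 112913/7 (r = -(-402391 + 289478)/7 = -⅐*(-112913) = 112913/7 ≈ 16130.)
1/r = 1/(112913/7) = 7/112913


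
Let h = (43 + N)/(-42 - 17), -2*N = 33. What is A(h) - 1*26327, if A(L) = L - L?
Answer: -26327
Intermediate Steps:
N = -33/2 (N = -1/2*33 = -33/2 ≈ -16.500)
h = -53/118 (h = (43 - 33/2)/(-42 - 17) = (53/2)/(-59) = (53/2)*(-1/59) = -53/118 ≈ -0.44915)
A(L) = 0
A(h) - 1*26327 = 0 - 1*26327 = 0 - 26327 = -26327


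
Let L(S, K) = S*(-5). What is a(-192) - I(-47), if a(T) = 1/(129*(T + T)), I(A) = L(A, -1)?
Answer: -11640961/49536 ≈ -235.00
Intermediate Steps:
L(S, K) = -5*S
I(A) = -5*A
a(T) = 1/(258*T) (a(T) = 1/(129*(2*T)) = 1/(258*T))
a(-192) - I(-47) = (1/258)/(-192) - (-5)*(-47) = (1/258)*(-1/192) - 1*235 = -1/49536 - 235 = -11640961/49536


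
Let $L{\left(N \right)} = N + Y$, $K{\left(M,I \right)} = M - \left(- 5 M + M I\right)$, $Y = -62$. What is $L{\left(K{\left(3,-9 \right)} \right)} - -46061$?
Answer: $46044$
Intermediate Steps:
$K{\left(M,I \right)} = 6 M - I M$ ($K{\left(M,I \right)} = M - \left(- 5 M + I M\right) = 6 M - I M$)
$L{\left(N \right)} = -62 + N$ ($L{\left(N \right)} = N - 62 = -62 + N$)
$L{\left(K{\left(3,-9 \right)} \right)} - -46061 = \left(-62 + 3 \left(6 - -9\right)\right) - -46061 = \left(-62 + 3 \left(6 + 9\right)\right) + 46061 = \left(-62 + 3 \cdot 15\right) + 46061 = \left(-62 + 45\right) + 46061 = -17 + 46061 = 46044$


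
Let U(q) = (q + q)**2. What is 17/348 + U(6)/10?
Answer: 25141/1740 ≈ 14.449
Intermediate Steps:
U(q) = 4*q**2 (U(q) = (2*q)**2 = 4*q**2)
17/348 + U(6)/10 = 17/348 + (4*6**2)/10 = 17*(1/348) + (4*36)*(1/10) = 17/348 + 144*(1/10) = 17/348 + 72/5 = 25141/1740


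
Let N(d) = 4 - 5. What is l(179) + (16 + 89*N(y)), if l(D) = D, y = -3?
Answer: 106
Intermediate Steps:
N(d) = -1
l(179) + (16 + 89*N(y)) = 179 + (16 + 89*(-1)) = 179 + (16 - 89) = 179 - 73 = 106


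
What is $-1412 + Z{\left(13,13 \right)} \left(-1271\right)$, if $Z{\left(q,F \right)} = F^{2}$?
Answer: $-216211$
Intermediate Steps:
$-1412 + Z{\left(13,13 \right)} \left(-1271\right) = -1412 + 13^{2} \left(-1271\right) = -1412 + 169 \left(-1271\right) = -1412 - 214799 = -216211$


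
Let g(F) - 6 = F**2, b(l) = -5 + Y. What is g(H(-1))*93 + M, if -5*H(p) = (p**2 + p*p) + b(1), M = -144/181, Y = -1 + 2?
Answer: 2588682/4525 ≈ 572.08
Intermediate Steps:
Y = 1
M = -144/181 (M = -144*1/181 = -144/181 ≈ -0.79558)
b(l) = -4 (b(l) = -5 + 1 = -4)
H(p) = 4/5 - 2*p**2/5 (H(p) = -((p**2 + p*p) - 4)/5 = -((p**2 + p**2) - 4)/5 = -(2*p**2 - 4)/5 = -(-4 + 2*p**2)/5 = 4/5 - 2*p**2/5)
g(F) = 6 + F**2
g(H(-1))*93 + M = (6 + (4/5 - 2/5*(-1)**2)**2)*93 - 144/181 = (6 + (4/5 - 2/5*1)**2)*93 - 144/181 = (6 + (4/5 - 2/5)**2)*93 - 144/181 = (6 + (2/5)**2)*93 - 144/181 = (6 + 4/25)*93 - 144/181 = (154/25)*93 - 144/181 = 14322/25 - 144/181 = 2588682/4525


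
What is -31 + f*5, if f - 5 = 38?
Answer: 184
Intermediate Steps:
f = 43 (f = 5 + 38 = 43)
-31 + f*5 = -31 + 43*5 = -31 + 215 = 184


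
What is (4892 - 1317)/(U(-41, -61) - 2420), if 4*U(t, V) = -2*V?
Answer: -7150/4779 ≈ -1.4961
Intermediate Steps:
U(t, V) = -V/2 (U(t, V) = (-2*V)/4 = -V/2)
(4892 - 1317)/(U(-41, -61) - 2420) = (4892 - 1317)/(-1/2*(-61) - 2420) = 3575/(61/2 - 2420) = 3575/(-4779/2) = 3575*(-2/4779) = -7150/4779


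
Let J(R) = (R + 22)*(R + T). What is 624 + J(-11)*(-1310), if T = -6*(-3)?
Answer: -100246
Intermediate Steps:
T = 18
J(R) = (18 + R)*(22 + R) (J(R) = (R + 22)*(R + 18) = (22 + R)*(18 + R) = (18 + R)*(22 + R))
624 + J(-11)*(-1310) = 624 + (396 + (-11)² + 40*(-11))*(-1310) = 624 + (396 + 121 - 440)*(-1310) = 624 + 77*(-1310) = 624 - 100870 = -100246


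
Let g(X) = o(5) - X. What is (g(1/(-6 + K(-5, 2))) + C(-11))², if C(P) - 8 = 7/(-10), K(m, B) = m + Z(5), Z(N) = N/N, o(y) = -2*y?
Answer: 169/25 ≈ 6.7600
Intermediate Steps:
Z(N) = 1
K(m, B) = 1 + m (K(m, B) = m + 1 = 1 + m)
C(P) = 73/10 (C(P) = 8 + 7/(-10) = 8 + 7*(-⅒) = 8 - 7/10 = 73/10)
g(X) = -10 - X (g(X) = -2*5 - X = -10 - X)
(g(1/(-6 + K(-5, 2))) + C(-11))² = ((-10 - 1/(-6 + (1 - 5))) + 73/10)² = ((-10 - 1/(-6 - 4)) + 73/10)² = ((-10 - 1/(-10)) + 73/10)² = ((-10 - 1*(-⅒)) + 73/10)² = ((-10 + ⅒) + 73/10)² = (-99/10 + 73/10)² = (-13/5)² = 169/25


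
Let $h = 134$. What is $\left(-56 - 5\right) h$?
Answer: $-8174$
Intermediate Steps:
$\left(-56 - 5\right) h = \left(-56 - 5\right) 134 = \left(-61\right) 134 = -8174$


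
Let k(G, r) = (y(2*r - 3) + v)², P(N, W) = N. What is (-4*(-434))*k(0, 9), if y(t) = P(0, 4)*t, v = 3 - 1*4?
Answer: 1736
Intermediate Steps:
v = -1 (v = 3 - 4 = -1)
y(t) = 0 (y(t) = 0*t = 0)
k(G, r) = 1 (k(G, r) = (0 - 1)² = (-1)² = 1)
(-4*(-434))*k(0, 9) = -4*(-434)*1 = 1736*1 = 1736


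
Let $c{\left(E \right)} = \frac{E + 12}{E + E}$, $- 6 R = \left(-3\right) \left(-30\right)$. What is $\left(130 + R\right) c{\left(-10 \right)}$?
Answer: $- \frac{23}{2} \approx -11.5$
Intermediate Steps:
$R = -15$ ($R = - \frac{\left(-3\right) \left(-30\right)}{6} = \left(- \frac{1}{6}\right) 90 = -15$)
$c{\left(E \right)} = \frac{12 + E}{2 E}$
$\left(130 + R\right) c{\left(-10 \right)} = \left(130 - 15\right) \frac{12 - 10}{2 \left(-10\right)} = 115 \cdot \frac{1}{2} \left(- \frac{1}{10}\right) 2 = 115 \left(- \frac{1}{10}\right) = - \frac{23}{2}$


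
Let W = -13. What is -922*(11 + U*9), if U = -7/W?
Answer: -189932/13 ≈ -14610.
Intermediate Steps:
U = 7/13 (U = -7/(-13) = -7*(-1/13) = 7/13 ≈ 0.53846)
-922*(11 + U*9) = -922*(11 + (7/13)*9) = -922*(11 + 63/13) = -922*206/13 = -189932/13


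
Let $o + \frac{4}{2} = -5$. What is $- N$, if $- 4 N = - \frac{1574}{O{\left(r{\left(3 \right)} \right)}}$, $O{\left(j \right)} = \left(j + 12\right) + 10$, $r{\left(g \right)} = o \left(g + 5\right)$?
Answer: $\frac{787}{68} \approx 11.574$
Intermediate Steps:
$o = -7$ ($o = -2 - 5 = -7$)
$r{\left(g \right)} = -35 - 7 g$ ($r{\left(g \right)} = - 7 \left(g + 5\right) = - 7 \left(5 + g\right) = -35 - 7 g$)
$O{\left(j \right)} = 22 + j$ ($O{\left(j \right)} = \left(12 + j\right) + 10 = 22 + j$)
$N = - \frac{787}{68}$ ($N = - \frac{\left(-1574\right) \frac{1}{22 - 56}}{4} = - \frac{\left(-1574\right) \frac{1}{-34}}{4} = - \frac{\left(-1574\right) \left(- \frac{1}{34}\right)}{4} = \left(- \frac{1}{4}\right) \frac{787}{17} = - \frac{787}{68} \approx -11.574$)
$- N = \left(-1\right) \left(- \frac{787}{68}\right) = \frac{787}{68}$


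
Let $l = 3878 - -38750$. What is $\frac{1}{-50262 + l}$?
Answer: $- \frac{1}{7634} \approx -0.00013099$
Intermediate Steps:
$l = 42628$ ($l = 3878 + 38750 = 42628$)
$\frac{1}{-50262 + l} = \frac{1}{-50262 + 42628} = \frac{1}{-7634} = - \frac{1}{7634}$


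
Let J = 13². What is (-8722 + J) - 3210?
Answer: -11763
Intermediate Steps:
J = 169
(-8722 + J) - 3210 = (-8722 + 169) - 3210 = -8553 - 3210 = -11763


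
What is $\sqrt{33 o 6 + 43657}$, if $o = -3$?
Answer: $\sqrt{43063} \approx 207.52$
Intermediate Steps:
$\sqrt{33 o 6 + 43657} = \sqrt{33 \left(-3\right) 6 + 43657} = \sqrt{\left(-99\right) 6 + 43657} = \sqrt{-594 + 43657} = \sqrt{43063}$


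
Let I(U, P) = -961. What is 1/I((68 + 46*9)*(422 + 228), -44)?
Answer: -1/961 ≈ -0.0010406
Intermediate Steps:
1/I((68 + 46*9)*(422 + 228), -44) = 1/(-961) = -1/961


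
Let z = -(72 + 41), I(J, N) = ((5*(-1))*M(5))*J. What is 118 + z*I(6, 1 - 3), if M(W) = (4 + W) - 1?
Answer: 27238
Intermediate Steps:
M(W) = 3 + W
I(J, N) = -40*J (I(J, N) = ((5*(-1))*(3 + 5))*J = (-5*8)*J = -40*J)
z = -113 (z = -1*113 = -113)
118 + z*I(6, 1 - 3) = 118 - (-4520)*6 = 118 - 113*(-240) = 118 + 27120 = 27238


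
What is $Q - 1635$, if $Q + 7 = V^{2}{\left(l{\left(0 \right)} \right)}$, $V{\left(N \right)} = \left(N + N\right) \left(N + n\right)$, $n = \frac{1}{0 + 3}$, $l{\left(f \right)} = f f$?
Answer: $-1642$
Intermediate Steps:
$l{\left(f \right)} = f^{2}$
$n = \frac{1}{3} \approx 0.33333$
$V{\left(N \right)} = 2 N \left(\frac{1}{3} + N\right)$ ($V{\left(N \right)} = \left(N + N\right) \left(N + \frac{1}{3}\right) = 2 N \left(\frac{1}{3} + N\right)$)
$Q = -7$ ($Q = -7 + \left(\frac{2 \cdot 0^{2} \left(1 + 3 \cdot 0^{2}\right)}{3}\right)^{2} = -7 + \left(\frac{2}{3} \cdot 0 \left(1 + 3 \cdot 0\right)\right)^{2} = -7 + \left(\frac{2}{3} \cdot 0 \left(1 + 0\right)\right)^{2} = -7 + \left(\frac{2}{3} \cdot 0 \cdot 1\right)^{2} = -7 + 0^{2} = -7 + 0 = -7$)
$Q - 1635 = -7 - 1635 = -1642$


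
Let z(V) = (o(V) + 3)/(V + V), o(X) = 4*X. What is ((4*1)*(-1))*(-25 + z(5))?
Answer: 454/5 ≈ 90.800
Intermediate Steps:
z(V) = (3 + 4*V)/(2*V) (z(V) = (4*V + 3)/(V + V) = (3 + 4*V)/((2*V)) = (3 + 4*V)*(1/(2*V)) = (3 + 4*V)/(2*V))
((4*1)*(-1))*(-25 + z(5)) = ((4*1)*(-1))*(-25 + (2 + (3/2)/5)) = (4*(-1))*(-25 + (2 + (3/2)*(⅕))) = -4*(-25 + (2 + 3/10)) = -4*(-25 + 23/10) = -4*(-227/10) = 454/5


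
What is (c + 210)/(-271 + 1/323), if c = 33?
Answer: -78489/87532 ≈ -0.89669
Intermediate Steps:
(c + 210)/(-271 + 1/323) = (33 + 210)/(-271 + 1/323) = 243/(-271 + 1/323) = 243/(-87532/323) = 243*(-323/87532) = -78489/87532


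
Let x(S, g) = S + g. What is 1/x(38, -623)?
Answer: -1/585 ≈ -0.0017094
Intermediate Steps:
1/x(38, -623) = 1/(38 - 623) = 1/(-585) = -1/585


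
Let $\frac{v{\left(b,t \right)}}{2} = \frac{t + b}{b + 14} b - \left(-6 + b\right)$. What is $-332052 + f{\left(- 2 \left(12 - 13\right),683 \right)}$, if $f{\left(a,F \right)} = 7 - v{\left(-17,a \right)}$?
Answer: $-331921$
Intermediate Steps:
$v{\left(b,t \right)} = 12 - 2 b + \frac{2 b \left(b + t\right)}{14 + b}$ ($v{\left(b,t \right)} = 2 \left(\frac{t + b}{b + 14} b - \left(-6 + b\right)\right) = 2 \left(\frac{b + t}{14 + b} b - \left(-6 + b\right)\right) = 2 \left(\frac{b + t}{14 + b} b + \left(1 - \left(-5 + b\right)\right)\right) = 2 \left(\frac{b \left(b + t\right)}{14 + b} - \left(-6 + b\right)\right) = 2 \left(6 - b + \frac{b \left(b + t\right)}{14 + b}\right) = 12 - 2 b + \frac{2 b \left(b + t\right)}{14 + b}$)
$f{\left(a,F \right)} = \frac{461}{3} - \frac{34 a}{3}$ ($f{\left(a,F \right)} = 7 - \frac{2 \left(84 - -136 - 17 a\right)}{14 - 17} = 7 - \frac{2 \left(84 + 136 - 17 a\right)}{-3} = 7 - 2 \left(- \frac{1}{3}\right) \left(220 - 17 a\right) = 7 - \left(- \frac{440}{3} + \frac{34 a}{3}\right) = \frac{461}{3} - \frac{34 a}{3}$)
$-332052 + f{\left(- 2 \left(12 - 13\right),683 \right)} = -332052 + \left(\frac{461}{3} - \frac{34 \left(- 2 \left(12 - 13\right)\right)}{3}\right) = -332052 + \left(\frac{461}{3} - \frac{34 \left(\left(-2\right) \left(-1\right)\right)}{3}\right) = -332052 + \left(\frac{461}{3} - \frac{68}{3}\right) = -332052 + 131 = -331921$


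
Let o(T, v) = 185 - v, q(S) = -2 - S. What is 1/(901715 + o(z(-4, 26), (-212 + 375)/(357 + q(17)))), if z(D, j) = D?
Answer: 338/304842037 ≈ 1.1088e-6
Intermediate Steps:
1/(901715 + o(z(-4, 26), (-212 + 375)/(357 + q(17)))) = 1/(901715 + (185 - (-212 + 375)/(357 + (-2 - 1*17)))) = 1/(901715 + (185 - 163/(357 + (-2 - 17)))) = 1/(901715 + (185 - 163/(357 - 19))) = 1/(901715 + (185 - 163/338)) = 1/(901715 + 62367/338) = 1/(304842037/338) = 338/304842037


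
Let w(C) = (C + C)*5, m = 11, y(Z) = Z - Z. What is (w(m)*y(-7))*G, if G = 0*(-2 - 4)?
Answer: 0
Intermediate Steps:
y(Z) = 0
G = 0 (G = 0*(-6) = 0)
w(C) = 10*C (w(C) = (2*C)*5 = 10*C)
(w(m)*y(-7))*G = ((10*11)*0)*0 = (110*0)*0 = 0*0 = 0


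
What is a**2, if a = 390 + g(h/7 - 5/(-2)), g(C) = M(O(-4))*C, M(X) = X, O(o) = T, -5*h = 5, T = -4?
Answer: 7096896/49 ≈ 1.4483e+5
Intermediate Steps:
h = -1 (h = -1/5*5 = -1)
O(o) = -4
g(C) = -4*C
a = 2664/7 (a = 390 - 4*(-1/7 - 5/(-2)) = 390 - 4*(-1*1/7 - 5*(-1/2)) = 390 - 4*(-1/7 + 5/2) = 390 - 4*33/14 = 390 - 66/7 = 2664/7 ≈ 380.57)
a**2 = (2664/7)**2 = 7096896/49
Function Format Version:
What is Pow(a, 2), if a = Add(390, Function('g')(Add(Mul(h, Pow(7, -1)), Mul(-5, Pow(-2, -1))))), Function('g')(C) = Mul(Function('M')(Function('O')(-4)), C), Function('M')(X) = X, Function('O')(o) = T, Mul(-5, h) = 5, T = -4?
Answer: Rational(7096896, 49) ≈ 1.4483e+5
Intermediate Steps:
h = -1 (h = Mul(Rational(-1, 5), 5) = -1)
Function('O')(o) = -4
Function('g')(C) = Mul(-4, C)
a = Rational(2664, 7) (a = Add(390, Mul(-4, Add(Mul(-1, Pow(7, -1)), Mul(-5, Pow(-2, -1))))) = Add(390, Mul(-4, Add(Mul(-1, Rational(1, 7)), Mul(-5, Rational(-1, 2))))) = Add(390, Mul(-4, Add(Rational(-1, 7), Rational(5, 2)))) = Add(390, Mul(-4, Rational(33, 14))) = Add(390, Rational(-66, 7)) = Rational(2664, 7) ≈ 380.57)
Pow(a, 2) = Pow(Rational(2664, 7), 2) = Rational(7096896, 49)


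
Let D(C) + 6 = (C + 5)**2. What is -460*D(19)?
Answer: -262200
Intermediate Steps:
D(C) = -6 + (5 + C)**2 (D(C) = -6 + (C + 5)**2 = -6 + (5 + C)**2)
-460*D(19) = -460*(-6 + (5 + 19)**2) = -460*(-6 + 24**2) = -460*(-6 + 576) = -460*570 = -262200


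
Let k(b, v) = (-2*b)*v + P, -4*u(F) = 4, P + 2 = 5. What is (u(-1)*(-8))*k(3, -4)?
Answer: 216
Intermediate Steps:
P = 3 (P = -2 + 5 = 3)
u(F) = -1 (u(F) = -1/4*4 = -1)
k(b, v) = 3 - 2*b*v (k(b, v) = (-2*b)*v + 3 = -2*b*v + 3 = 3 - 2*b*v)
(u(-1)*(-8))*k(3, -4) = (-1*(-8))*(3 - 2*3*(-4)) = 8*(3 + 24) = 8*27 = 216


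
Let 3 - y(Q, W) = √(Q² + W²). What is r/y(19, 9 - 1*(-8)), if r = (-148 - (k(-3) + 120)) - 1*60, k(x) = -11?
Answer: 951/641 + 1585*√26/641 ≈ 14.092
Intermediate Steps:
y(Q, W) = 3 - √(Q² + W²)
r = -317 (r = (-148 - (-11 + 120)) - 1*60 = (-148 - 1*109) - 60 = (-148 - 109) - 60 = -257 - 60 = -317)
r/y(19, 9 - 1*(-8)) = -317/(3 - √(19² + (9 - 1*(-8))²)) = -317/(3 - √(361 + (9 + 8)²)) = -317/(3 - √(361 + 17²)) = -317/(3 - √(361 + 289)) = -317/(3 - √650) = -317/(3 - 5*√26)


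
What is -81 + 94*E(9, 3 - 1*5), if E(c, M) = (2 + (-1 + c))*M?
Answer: -1961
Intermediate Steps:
E(c, M) = M*(1 + c) (E(c, M) = (1 + c)*M = M*(1 + c))
-81 + 94*E(9, 3 - 1*5) = -81 + 94*((3 - 1*5)*(1 + 9)) = -81 + 94*((3 - 5)*10) = -81 + 94*(-2*10) = -81 + 94*(-20) = -81 - 1880 = -1961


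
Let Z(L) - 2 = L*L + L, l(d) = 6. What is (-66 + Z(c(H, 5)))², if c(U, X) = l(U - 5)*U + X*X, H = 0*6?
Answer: 343396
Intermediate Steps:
H = 0
c(U, X) = X² + 6*U (c(U, X) = 6*U + X*X = 6*U + X² = X² + 6*U)
Z(L) = 2 + L + L² (Z(L) = 2 + (L*L + L) = 2 + (L² + L) = 2 + (L + L²) = 2 + L + L²)
(-66 + Z(c(H, 5)))² = (-66 + (2 + (5² + 6*0) + (5² + 6*0)²))² = (-66 + (2 + (25 + 0) + (25 + 0)²))² = (-66 + (2 + 25 + 25²))² = (-66 + (2 + 25 + 625))² = (-66 + 652)² = 586² = 343396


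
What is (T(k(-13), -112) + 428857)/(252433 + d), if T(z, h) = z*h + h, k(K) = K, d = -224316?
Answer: 430201/28117 ≈ 15.300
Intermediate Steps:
T(z, h) = h + h*z (T(z, h) = h*z + h = h + h*z)
(T(k(-13), -112) + 428857)/(252433 + d) = (-112*(1 - 13) + 428857)/(252433 - 224316) = (-112*(-12) + 428857)/28117 = (1344 + 428857)*(1/28117) = 430201*(1/28117) = 430201/28117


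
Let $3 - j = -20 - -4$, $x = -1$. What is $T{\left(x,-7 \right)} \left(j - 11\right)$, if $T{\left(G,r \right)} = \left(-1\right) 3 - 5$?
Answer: $-64$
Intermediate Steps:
$T{\left(G,r \right)} = -8$ ($T{\left(G,r \right)} = -3 - 5 = -8$)
$j = 19$ ($j = 3 - \left(-20 - -4\right) = 3 - \left(-20 + 4\right) = 3 - -16 = 3 + 16 = 19$)
$T{\left(x,-7 \right)} \left(j - 11\right) = - 8 \left(19 - 11\right) = \left(-8\right) 8 = -64$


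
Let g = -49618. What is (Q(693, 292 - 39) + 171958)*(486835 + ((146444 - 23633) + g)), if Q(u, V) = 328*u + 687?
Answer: 223982638572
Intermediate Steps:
Q(u, V) = 687 + 328*u
(Q(693, 292 - 39) + 171958)*(486835 + ((146444 - 23633) + g)) = ((687 + 328*693) + 171958)*(486835 + ((146444 - 23633) - 49618)) = ((687 + 227304) + 171958)*(486835 + (122811 - 49618)) = (227991 + 171958)*(486835 + 73193) = 399949*560028 = 223982638572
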